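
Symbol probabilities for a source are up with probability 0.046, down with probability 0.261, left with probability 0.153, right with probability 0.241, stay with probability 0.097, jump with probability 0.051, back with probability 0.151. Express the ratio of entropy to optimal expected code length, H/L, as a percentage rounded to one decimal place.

99.3%

Entropy H = −Σ p log₂ p ≈ 2.5765 bits.
Huffman merges: 23/500+51/1000→97/1000; 97/1000+97/1000→97/500; 151/1000+153/1000→38/125; 97/500+241/1000→87/200; 261/1000+38/125→113/200; 87/200+113/200→1. L = 519/200 ≈ 2.5950.
Efficiency = H/L = 2.5765/2.5950 = 99.3%.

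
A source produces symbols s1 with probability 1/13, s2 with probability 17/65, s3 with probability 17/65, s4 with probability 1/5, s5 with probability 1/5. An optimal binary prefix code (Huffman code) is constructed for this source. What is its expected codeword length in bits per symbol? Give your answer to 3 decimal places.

2.277 bits/symbol

Repeatedly combine the two least-probable nodes; the expected code length is the sum of the merged weights.
merge 1/13 + 1/5 → 18/65
merge 1/5 + 17/65 → 6/13
merge 17/65 + 18/65 → 7/13
merge 6/13 + 7/13 → 1
L = 18/65 + 6/13 + 7/13 + 1 = 148/65 ≈ 2.277 bits/symbol.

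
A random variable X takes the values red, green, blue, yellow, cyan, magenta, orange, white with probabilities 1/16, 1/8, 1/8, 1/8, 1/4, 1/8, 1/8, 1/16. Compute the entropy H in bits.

Each probability is a power of 1/2, so log₂(1/p) is an integer.
H = Σ p·log₂(1/p) = 1/16·4 + 1/8·3 + 1/8·3 + 1/8·3 + 1/4·2 + 1/8·3 + 1/8·3 + 1/16·4 = 2.875 bits.

2.875 bits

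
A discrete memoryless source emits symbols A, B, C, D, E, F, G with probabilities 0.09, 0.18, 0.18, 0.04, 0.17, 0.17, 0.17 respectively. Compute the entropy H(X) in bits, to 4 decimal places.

H = −Σ pᵢ log₂ pᵢ.
−0.09·log₂(0.09) = 0.3127
−0.18·log₂(0.18) = 0.4453
−0.18·log₂(0.18) = 0.4453
−0.04·log₂(0.04) = 0.1858
−0.17·log₂(0.17) = 0.4346
−0.17·log₂(0.17) = 0.4346
−0.17·log₂(0.17) = 0.4346
Sum ≈ 2.6928 → 2.6928 bits.

2.6928 bits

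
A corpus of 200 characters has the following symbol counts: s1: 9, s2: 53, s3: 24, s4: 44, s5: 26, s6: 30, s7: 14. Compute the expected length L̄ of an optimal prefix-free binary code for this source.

Probabilities are the counts divided by 200.
Repeatedly combine the two least-probable nodes; the expected code length is the sum of the merged weights.
merge 9/200 + 7/100 → 23/200
merge 23/200 + 3/25 → 47/200
merge 13/100 + 3/20 → 7/25
merge 11/50 + 47/200 → 91/200
merge 53/200 + 7/25 → 109/200
merge 91/200 + 109/200 → 1
L = 23/200 + 47/200 + 7/25 + 91/200 + 109/200 + 1 = 263/100 = 2.63 bits/symbol.

2.63 bits/symbol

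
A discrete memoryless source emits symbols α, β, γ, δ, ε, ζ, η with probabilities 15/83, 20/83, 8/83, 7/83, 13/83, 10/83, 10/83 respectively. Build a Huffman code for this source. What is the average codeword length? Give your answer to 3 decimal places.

2.759 bits/symbol

Repeatedly combine the two least-probable nodes; the expected code length is the sum of the merged weights.
merge 7/83 + 8/83 → 15/83
merge 10/83 + 10/83 → 20/83
merge 13/83 + 15/83 → 28/83
merge 15/83 + 20/83 → 35/83
merge 20/83 + 28/83 → 48/83
merge 35/83 + 48/83 → 1
L = 15/83 + 20/83 + 28/83 + 35/83 + 48/83 + 1 = 229/83 ≈ 2.759 bits/symbol.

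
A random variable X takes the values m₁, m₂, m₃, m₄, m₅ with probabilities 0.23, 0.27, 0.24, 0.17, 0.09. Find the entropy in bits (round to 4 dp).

H = −Σ pᵢ log₂ pᵢ.
−0.23·log₂(0.23) = 0.4877
−0.27·log₂(0.27) = 0.5100
−0.24·log₂(0.24) = 0.4941
−0.17·log₂(0.17) = 0.4346
−0.09·log₂(0.09) = 0.3127
Sum ≈ 2.2391 → 2.2391 bits.

2.2391 bits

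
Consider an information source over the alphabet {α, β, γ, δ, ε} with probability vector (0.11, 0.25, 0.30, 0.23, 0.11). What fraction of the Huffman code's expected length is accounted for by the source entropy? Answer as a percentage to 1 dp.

99.5%

Entropy H = −Σ p log₂ p ≈ 2.2093 bits.
Huffman merges: 11/100+11/100→11/50; 11/50+23/100→9/20; 1/4+3/10→11/20; 9/20+11/20→1. L = 111/50 ≈ 2.2200.
Efficiency = H/L = 2.2093/2.2200 = 99.5%.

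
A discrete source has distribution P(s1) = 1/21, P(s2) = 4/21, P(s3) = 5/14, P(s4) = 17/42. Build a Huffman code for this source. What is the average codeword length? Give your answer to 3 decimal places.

1.833 bits/symbol

Repeatedly combine the two least-probable nodes; the expected code length is the sum of the merged weights.
merge 1/21 + 4/21 → 5/21
merge 5/21 + 5/14 → 25/42
merge 17/42 + 25/42 → 1
L = 5/21 + 25/42 + 1 = 11/6 ≈ 1.833 bits/symbol.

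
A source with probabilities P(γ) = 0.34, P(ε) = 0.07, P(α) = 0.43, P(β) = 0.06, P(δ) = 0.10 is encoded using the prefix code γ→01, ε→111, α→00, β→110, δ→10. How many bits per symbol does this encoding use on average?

2.13 bits/symbol

L̄ = Σ pᵢ·ℓᵢ = 0.34·2 + 0.07·3 + 0.43·2 + 0.06·3 + 0.10·2 = 2.13 bits/symbol.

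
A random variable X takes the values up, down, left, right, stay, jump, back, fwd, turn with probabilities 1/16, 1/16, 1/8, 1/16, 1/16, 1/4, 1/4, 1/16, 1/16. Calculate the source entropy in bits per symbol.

2.875 bits

Each probability is a power of 1/2, so log₂(1/p) is an integer.
H = Σ p·log₂(1/p) = 1/16·4 + 1/16·4 + 1/8·3 + 1/16·4 + 1/16·4 + 1/4·2 + 1/4·2 + 1/16·4 + 1/16·4 = 2.875 bits.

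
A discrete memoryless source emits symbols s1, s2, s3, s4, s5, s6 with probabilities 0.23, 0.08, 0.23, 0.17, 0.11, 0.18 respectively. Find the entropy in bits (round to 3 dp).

2.497 bits

H = −Σ pᵢ log₂ pᵢ.
−0.23·log₂(0.23) = 0.4877
−0.08·log₂(0.08) = 0.2915
−0.23·log₂(0.23) = 0.4877
−0.17·log₂(0.17) = 0.4346
−0.11·log₂(0.11) = 0.3503
−0.18·log₂(0.18) = 0.4453
Sum ≈ 2.4970 → 2.497 bits.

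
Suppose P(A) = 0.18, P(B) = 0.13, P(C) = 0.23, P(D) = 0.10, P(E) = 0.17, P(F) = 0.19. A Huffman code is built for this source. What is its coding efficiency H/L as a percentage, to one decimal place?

Entropy H = −Σ p log₂ p ≈ 2.5376 bits.
Huffman merges: 1/10+13/100→23/100; 17/100+9/50→7/20; 19/100+23/100→21/50; 23/100+7/20→29/50; 21/50+29/50→1. L = 129/50 ≈ 2.5800.
Efficiency = H/L = 2.5376/2.5800 = 98.4%.

98.4%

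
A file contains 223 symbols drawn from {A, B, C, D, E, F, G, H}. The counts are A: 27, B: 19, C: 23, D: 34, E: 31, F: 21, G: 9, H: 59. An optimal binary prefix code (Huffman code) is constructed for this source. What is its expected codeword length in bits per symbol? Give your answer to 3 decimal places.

2.861 bits/symbol

Probabilities are the counts divided by 223.
Repeatedly combine the two least-probable nodes; the expected code length is the sum of the merged weights.
merge 9/223 + 19/223 → 28/223
merge 21/223 + 23/223 → 44/223
merge 27/223 + 28/223 → 55/223
merge 31/223 + 34/223 → 65/223
merge 44/223 + 55/223 → 99/223
merge 59/223 + 65/223 → 124/223
merge 99/223 + 124/223 → 1
L = 28/223 + 44/223 + 55/223 + 65/223 + 99/223 + 124/223 + 1 = 638/223 ≈ 2.861 bits/symbol.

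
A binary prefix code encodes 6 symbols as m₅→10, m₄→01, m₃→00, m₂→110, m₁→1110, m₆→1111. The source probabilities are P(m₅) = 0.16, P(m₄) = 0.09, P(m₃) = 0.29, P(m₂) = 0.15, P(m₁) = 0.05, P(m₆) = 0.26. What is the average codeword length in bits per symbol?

L̄ = Σ pᵢ·ℓᵢ = 0.16·2 + 0.09·2 + 0.29·2 + 0.15·3 + 0.05·4 + 0.26·4 = 2.77 bits/symbol.

2.77 bits/symbol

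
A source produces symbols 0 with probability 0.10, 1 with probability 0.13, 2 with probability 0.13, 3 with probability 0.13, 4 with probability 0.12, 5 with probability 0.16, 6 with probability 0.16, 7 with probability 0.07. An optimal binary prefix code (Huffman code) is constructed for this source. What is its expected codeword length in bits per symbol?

Repeatedly combine the two least-probable nodes; the expected code length is the sum of the merged weights.
merge 7/100 + 1/10 → 17/100
merge 3/25 + 13/100 → 1/4
merge 13/100 + 13/100 → 13/50
merge 4/25 + 4/25 → 8/25
merge 17/100 + 1/4 → 21/50
merge 13/50 + 8/25 → 29/50
merge 21/50 + 29/50 → 1
L = 17/100 + 1/4 + 13/50 + 8/25 + 21/50 + 29/50 + 1 = 3 bits/symbol.

3 bits/symbol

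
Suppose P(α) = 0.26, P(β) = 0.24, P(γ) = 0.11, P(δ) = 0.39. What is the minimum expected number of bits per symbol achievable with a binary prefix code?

Repeatedly combine the two least-probable nodes; the expected code length is the sum of the merged weights.
merge 11/100 + 6/25 → 7/20
merge 13/50 + 7/20 → 61/100
merge 39/100 + 61/100 → 1
L = 7/20 + 61/100 + 1 = 49/25 = 1.96 bits/symbol.

1.96 bits/symbol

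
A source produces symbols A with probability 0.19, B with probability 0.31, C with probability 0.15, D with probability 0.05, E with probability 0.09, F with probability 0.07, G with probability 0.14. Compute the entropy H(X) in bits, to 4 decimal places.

H = −Σ pᵢ log₂ pᵢ.
−0.19·log₂(0.19) = 0.4552
−0.31·log₂(0.31) = 0.5238
−0.15·log₂(0.15) = 0.4105
−0.05·log₂(0.05) = 0.2161
−0.09·log₂(0.09) = 0.3127
−0.07·log₂(0.07) = 0.2686
−0.14·log₂(0.14) = 0.3971
Sum ≈ 2.5840 → 2.5840 bits.

2.5840 bits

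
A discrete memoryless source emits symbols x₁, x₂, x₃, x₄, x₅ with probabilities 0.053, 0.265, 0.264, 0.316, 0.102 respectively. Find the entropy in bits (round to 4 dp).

2.1007 bits

H = −Σ pᵢ log₂ pᵢ.
−0.053·log₂(0.053) = 0.2246
−0.265·log₂(0.265) = 0.5077
−0.264·log₂(0.264) = 0.5072
−0.316·log₂(0.316) = 0.5252
−0.102·log₂(0.102) = 0.3359
Sum ≈ 2.1007 → 2.1007 bits.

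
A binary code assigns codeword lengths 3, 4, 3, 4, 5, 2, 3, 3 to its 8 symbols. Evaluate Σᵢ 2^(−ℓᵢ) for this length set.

0.90625

With common denominator 2^5 = 32: Σ 2^(−ℓᵢ) = 4/32 + 2/32 + 4/32 + 2/32 + 1/32 + 8/32 + 4/32 + 4/32 = 29/32 = 0.90625.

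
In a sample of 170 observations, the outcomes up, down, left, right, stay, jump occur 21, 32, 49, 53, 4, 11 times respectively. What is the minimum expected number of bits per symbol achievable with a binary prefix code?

2.3 bits/symbol

Probabilities are the counts divided by 170.
Repeatedly combine the two least-probable nodes; the expected code length is the sum of the merged weights.
merge 2/85 + 11/170 → 3/34
merge 3/34 + 21/170 → 18/85
merge 16/85 + 18/85 → 2/5
merge 49/170 + 53/170 → 3/5
merge 2/5 + 3/5 → 1
L = 3/34 + 18/85 + 2/5 + 3/5 + 1 = 23/10 = 2.3 bits/symbol.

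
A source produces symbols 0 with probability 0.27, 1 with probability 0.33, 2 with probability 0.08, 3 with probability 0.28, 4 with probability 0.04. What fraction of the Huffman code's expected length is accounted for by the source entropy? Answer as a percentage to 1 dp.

95.7%

Entropy H = −Σ p log₂ p ≈ 2.0293 bits.
Huffman merges: 1/25+2/25→3/25; 3/25+27/100→39/100; 7/25+33/100→61/100; 39/100+61/100→1. L = 53/25 ≈ 2.1200.
Efficiency = H/L = 2.0293/2.1200 = 95.7%.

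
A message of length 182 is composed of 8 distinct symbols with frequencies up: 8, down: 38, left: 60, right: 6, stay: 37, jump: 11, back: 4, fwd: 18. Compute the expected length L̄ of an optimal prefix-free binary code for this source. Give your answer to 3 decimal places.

Probabilities are the counts divided by 182.
Repeatedly combine the two least-probable nodes; the expected code length is the sum of the merged weights.
merge 2/91 + 3/91 → 5/91
merge 4/91 + 5/91 → 9/91
merge 11/182 + 9/91 → 29/182
merge 9/91 + 29/182 → 47/182
merge 37/182 + 19/91 → 75/182
merge 47/182 + 30/91 → 107/182
merge 75/182 + 107/182 → 1
L = 5/91 + 9/91 + 29/182 + 47/182 + 75/182 + 107/182 + 1 = 18/7 ≈ 2.571 bits/symbol.

2.571 bits/symbol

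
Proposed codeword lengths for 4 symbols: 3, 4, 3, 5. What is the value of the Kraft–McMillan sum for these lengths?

With common denominator 2^5 = 32: Σ 2^(−ℓᵢ) = 4/32 + 2/32 + 4/32 + 1/32 = 11/32 = 0.34375.

0.34375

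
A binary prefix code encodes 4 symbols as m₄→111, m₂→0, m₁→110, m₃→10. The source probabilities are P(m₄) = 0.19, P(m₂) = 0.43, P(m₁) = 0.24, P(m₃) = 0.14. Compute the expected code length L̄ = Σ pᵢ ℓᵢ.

L̄ = Σ pᵢ·ℓᵢ = 0.19·3 + 0.43·1 + 0.24·3 + 0.14·2 = 2 bits/symbol.

2 bits/symbol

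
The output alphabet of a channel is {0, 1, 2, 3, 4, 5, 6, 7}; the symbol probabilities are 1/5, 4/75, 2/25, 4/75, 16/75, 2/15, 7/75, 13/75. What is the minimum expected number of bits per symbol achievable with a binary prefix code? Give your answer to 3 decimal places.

Repeatedly combine the two least-probable nodes; the expected code length is the sum of the merged weights.
merge 4/75 + 4/75 → 8/75
merge 2/25 + 7/75 → 13/75
merge 8/75 + 2/15 → 6/25
merge 13/75 + 13/75 → 26/75
merge 1/5 + 16/75 → 31/75
merge 6/25 + 26/75 → 44/75
merge 31/75 + 44/75 → 1
L = 8/75 + 13/75 + 6/25 + 26/75 + 31/75 + 44/75 + 1 = 43/15 ≈ 2.867 bits/symbol.

2.867 bits/symbol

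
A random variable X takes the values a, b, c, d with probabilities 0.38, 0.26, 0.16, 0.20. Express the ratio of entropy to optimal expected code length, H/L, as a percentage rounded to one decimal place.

Entropy H = −Σ p log₂ p ≈ 1.9231 bits.
Huffman merges: 4/25+1/5→9/25; 13/50+9/25→31/50; 19/50+31/50→1. L = 99/50 ≈ 1.9800.
Efficiency = H/L = 1.9231/1.9800 = 97.1%.

97.1%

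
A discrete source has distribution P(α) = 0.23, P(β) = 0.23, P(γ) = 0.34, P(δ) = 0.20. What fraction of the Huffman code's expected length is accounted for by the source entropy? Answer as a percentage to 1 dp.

98.4%

Entropy H = −Σ p log₂ p ≈ 1.9689 bits.
Huffman merges: 1/5+23/100→43/100; 23/100+17/50→57/100; 43/100+57/100→1. L = 2 ≈ 2.0000.
Efficiency = H/L = 1.9689/2.0000 = 98.4%.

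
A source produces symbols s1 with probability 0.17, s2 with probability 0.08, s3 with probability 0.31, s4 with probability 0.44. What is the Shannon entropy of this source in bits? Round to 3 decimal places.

H = −Σ pᵢ log₂ pᵢ.
−0.17·log₂(0.17) = 0.4346
−0.08·log₂(0.08) = 0.2915
−0.31·log₂(0.31) = 0.5238
−0.44·log₂(0.44) = 0.5211
Sum ≈ 1.7710 → 1.771 bits.

1.771 bits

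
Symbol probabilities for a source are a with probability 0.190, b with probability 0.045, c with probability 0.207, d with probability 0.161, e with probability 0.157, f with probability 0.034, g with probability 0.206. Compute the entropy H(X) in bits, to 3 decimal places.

H = −Σ pᵢ log₂ pᵢ.
−0.190·log₂(0.190) = 0.4552
−0.045·log₂(0.045) = 0.2013
−0.207·log₂(0.207) = 0.4704
−0.161·log₂(0.161) = 0.4242
−0.157·log₂(0.157) = 0.4194
−0.034·log₂(0.034) = 0.1659
−0.206·log₂(0.206) = 0.4695
Sum ≈ 2.6059 → 2.606 bits.

2.606 bits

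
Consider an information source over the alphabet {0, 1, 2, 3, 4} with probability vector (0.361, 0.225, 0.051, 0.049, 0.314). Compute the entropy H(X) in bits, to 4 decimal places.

1.9718 bits

H = −Σ pᵢ log₂ pᵢ.
−0.361·log₂(0.361) = 0.5306
−0.225·log₂(0.225) = 0.4842
−0.051·log₂(0.051) = 0.2190
−0.049·log₂(0.049) = 0.2132
−0.314·log₂(0.314) = 0.5247
Sum ≈ 1.9718 → 1.9718 bits.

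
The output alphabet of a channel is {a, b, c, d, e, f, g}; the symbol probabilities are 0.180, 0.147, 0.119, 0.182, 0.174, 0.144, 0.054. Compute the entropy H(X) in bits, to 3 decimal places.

2.734 bits

H = −Σ pᵢ log₂ pᵢ.
−0.180·log₂(0.180) = 0.4453
−0.147·log₂(0.147) = 0.4066
−0.119·log₂(0.119) = 0.3654
−0.182·log₂(0.182) = 0.4474
−0.174·log₂(0.174) = 0.4390
−0.144·log₂(0.144) = 0.4026
−0.054·log₂(0.054) = 0.2274
Sum ≈ 2.7337 → 2.734 bits.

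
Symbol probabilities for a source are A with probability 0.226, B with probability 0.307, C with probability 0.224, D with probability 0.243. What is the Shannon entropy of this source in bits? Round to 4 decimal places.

H = −Σ pᵢ log₂ pᵢ.
−0.226·log₂(0.226) = 0.4849
−0.307·log₂(0.307) = 0.5230
−0.224·log₂(0.224) = 0.4835
−0.243·log₂(0.243) = 0.4960
Sum ≈ 1.9874 → 1.9874 bits.

1.9874 bits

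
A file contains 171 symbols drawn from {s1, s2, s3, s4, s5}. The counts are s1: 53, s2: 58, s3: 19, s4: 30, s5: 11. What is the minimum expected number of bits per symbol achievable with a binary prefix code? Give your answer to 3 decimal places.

2.175 bits/symbol

Probabilities are the counts divided by 171.
Repeatedly combine the two least-probable nodes; the expected code length is the sum of the merged weights.
merge 11/171 + 1/9 → 10/57
merge 10/57 + 10/57 → 20/57
merge 53/171 + 58/171 → 37/57
merge 20/57 + 37/57 → 1
L = 10/57 + 20/57 + 37/57 + 1 = 124/57 ≈ 2.175 bits/symbol.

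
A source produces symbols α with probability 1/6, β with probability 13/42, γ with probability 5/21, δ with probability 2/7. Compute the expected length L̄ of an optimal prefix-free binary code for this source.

Repeatedly combine the two least-probable nodes; the expected code length is the sum of the merged weights.
merge 1/6 + 5/21 → 17/42
merge 2/7 + 13/42 → 25/42
merge 17/42 + 25/42 → 1
L = 17/42 + 25/42 + 1 = 2 bits/symbol.

2 bits/symbol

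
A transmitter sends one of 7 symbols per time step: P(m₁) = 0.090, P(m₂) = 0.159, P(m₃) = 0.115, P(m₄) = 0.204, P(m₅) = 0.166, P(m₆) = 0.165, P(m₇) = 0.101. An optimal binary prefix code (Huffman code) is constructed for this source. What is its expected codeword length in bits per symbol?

2.796 bits/symbol

Repeatedly combine the two least-probable nodes; the expected code length is the sum of the merged weights.
merge 9/100 + 101/1000 → 191/1000
merge 23/200 + 159/1000 → 137/500
merge 33/200 + 83/500 → 331/1000
merge 191/1000 + 51/250 → 79/200
merge 137/500 + 331/1000 → 121/200
merge 79/200 + 121/200 → 1
L = 191/1000 + 137/500 + 331/1000 + 79/200 + 121/200 + 1 = 699/250 = 2.796 bits/symbol.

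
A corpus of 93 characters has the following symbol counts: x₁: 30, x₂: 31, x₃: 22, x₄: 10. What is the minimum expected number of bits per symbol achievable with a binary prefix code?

Probabilities are the counts divided by 93.
Repeatedly combine the two least-probable nodes; the expected code length is the sum of the merged weights.
merge 10/93 + 22/93 → 32/93
merge 10/31 + 1/3 → 61/93
merge 32/93 + 61/93 → 1
L = 32/93 + 61/93 + 1 = 2 bits/symbol.

2 bits/symbol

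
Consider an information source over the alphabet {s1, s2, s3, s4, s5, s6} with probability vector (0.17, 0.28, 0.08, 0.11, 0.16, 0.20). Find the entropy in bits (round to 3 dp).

2.478 bits

H = −Σ pᵢ log₂ pᵢ.
−0.17·log₂(0.17) = 0.4346
−0.28·log₂(0.28) = 0.5142
−0.08·log₂(0.08) = 0.2915
−0.11·log₂(0.11) = 0.3503
−0.16·log₂(0.16) = 0.4230
−0.20·log₂(0.20) = 0.4644
Sum ≈ 2.4780 → 2.478 bits.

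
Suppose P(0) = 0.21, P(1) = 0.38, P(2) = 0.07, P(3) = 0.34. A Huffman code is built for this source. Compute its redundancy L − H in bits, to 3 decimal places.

Entropy H = −Σ p log₂ p ≈ 1.8010 bits.
Huffman merges: 7/100+21/100→7/25; 7/25+17/50→31/50; 19/50+31/50→1. L = 19/10 ≈ 1.9000.
L − H = 1.9000 − 1.8010 = 0.099 bits.

0.099 bits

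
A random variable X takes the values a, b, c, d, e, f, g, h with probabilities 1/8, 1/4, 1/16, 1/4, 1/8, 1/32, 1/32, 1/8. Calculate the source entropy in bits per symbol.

2.6875 bits

Each probability is a power of 1/2, so log₂(1/p) is an integer.
H = Σ p·log₂(1/p) = 1/8·3 + 1/4·2 + 1/16·4 + 1/4·2 + 1/8·3 + 1/32·5 + 1/32·5 + 1/8·3 = 2.6875 bits.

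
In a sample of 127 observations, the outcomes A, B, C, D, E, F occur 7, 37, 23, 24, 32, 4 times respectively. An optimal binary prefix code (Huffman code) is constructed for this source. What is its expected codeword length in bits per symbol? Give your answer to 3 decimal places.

Probabilities are the counts divided by 127.
Repeatedly combine the two least-probable nodes; the expected code length is the sum of the merged weights.
merge 4/127 + 7/127 → 11/127
merge 11/127 + 23/127 → 34/127
merge 24/127 + 32/127 → 56/127
merge 34/127 + 37/127 → 71/127
merge 56/127 + 71/127 → 1
L = 11/127 + 34/127 + 56/127 + 71/127 + 1 = 299/127 ≈ 2.354 bits/symbol.

2.354 bits/symbol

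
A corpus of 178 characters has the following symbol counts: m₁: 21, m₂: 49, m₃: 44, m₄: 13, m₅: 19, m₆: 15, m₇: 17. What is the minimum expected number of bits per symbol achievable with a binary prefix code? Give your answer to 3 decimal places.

2.635 bits/symbol

Probabilities are the counts divided by 178.
Repeatedly combine the two least-probable nodes; the expected code length is the sum of the merged weights.
merge 13/178 + 15/178 → 14/89
merge 17/178 + 19/178 → 18/89
merge 21/178 + 14/89 → 49/178
merge 18/89 + 22/89 → 40/89
merge 49/178 + 49/178 → 49/89
merge 40/89 + 49/89 → 1
L = 14/89 + 18/89 + 49/178 + 40/89 + 49/89 + 1 = 469/178 ≈ 2.635 bits/symbol.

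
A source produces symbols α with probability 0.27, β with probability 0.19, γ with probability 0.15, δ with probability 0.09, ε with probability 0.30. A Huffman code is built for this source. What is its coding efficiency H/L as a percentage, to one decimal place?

Entropy H = −Σ p log₂ p ≈ 2.2095 bits.
Huffman merges: 9/100+3/20→6/25; 19/100+6/25→43/100; 27/100+3/10→57/100; 43/100+57/100→1. L = 56/25 ≈ 2.2400.
Efficiency = H/L = 2.2095/2.2400 = 98.6%.

98.6%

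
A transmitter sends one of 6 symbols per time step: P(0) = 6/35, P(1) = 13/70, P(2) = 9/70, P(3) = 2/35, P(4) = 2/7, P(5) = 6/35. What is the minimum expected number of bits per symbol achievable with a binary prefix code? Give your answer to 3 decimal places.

2.529 bits/symbol

Repeatedly combine the two least-probable nodes; the expected code length is the sum of the merged weights.
merge 2/35 + 9/70 → 13/70
merge 6/35 + 6/35 → 12/35
merge 13/70 + 13/70 → 13/35
merge 2/7 + 12/35 → 22/35
merge 13/35 + 22/35 → 1
L = 13/70 + 12/35 + 13/35 + 22/35 + 1 = 177/70 ≈ 2.529 bits/symbol.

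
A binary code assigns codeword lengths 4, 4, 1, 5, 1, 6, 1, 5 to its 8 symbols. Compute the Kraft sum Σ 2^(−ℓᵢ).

1.703125

With common denominator 2^6 = 64: Σ 2^(−ℓᵢ) = 4/64 + 4/64 + 32/64 + 2/64 + 32/64 + 1/64 + 32/64 + 2/64 = 109/64 = 1.703125.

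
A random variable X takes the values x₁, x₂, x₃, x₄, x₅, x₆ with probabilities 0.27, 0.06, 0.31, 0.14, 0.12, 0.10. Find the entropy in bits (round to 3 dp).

H = −Σ pᵢ log₂ pᵢ.
−0.27·log₂(0.27) = 0.5100
−0.06·log₂(0.06) = 0.2435
−0.31·log₂(0.31) = 0.5238
−0.14·log₂(0.14) = 0.3971
−0.12·log₂(0.12) = 0.3671
−0.10·log₂(0.10) = 0.3322
Sum ≈ 2.3737 → 2.374 bits.

2.374 bits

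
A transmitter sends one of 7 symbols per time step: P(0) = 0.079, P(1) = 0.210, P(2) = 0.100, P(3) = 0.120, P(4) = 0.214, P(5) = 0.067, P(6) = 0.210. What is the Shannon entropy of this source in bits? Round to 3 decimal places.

H = −Σ pᵢ log₂ pᵢ.
−0.079·log₂(0.079) = 0.2893
−0.210·log₂(0.210) = 0.4728
−0.100·log₂(0.100) = 0.3322
−0.120·log₂(0.120) = 0.3671
−0.214·log₂(0.214) = 0.4760
−0.067·log₂(0.067) = 0.2613
−0.210·log₂(0.210) = 0.4728
Sum ≈ 2.6715 → 2.671 bits.

2.671 bits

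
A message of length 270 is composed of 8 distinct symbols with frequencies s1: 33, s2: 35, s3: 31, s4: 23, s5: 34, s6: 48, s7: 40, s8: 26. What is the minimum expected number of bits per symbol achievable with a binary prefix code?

Probabilities are the counts divided by 270.
Repeatedly combine the two least-probable nodes; the expected code length is the sum of the merged weights.
merge 23/270 + 13/135 → 49/270
merge 31/270 + 11/90 → 32/135
merge 17/135 + 7/54 → 23/90
merge 4/27 + 8/45 → 44/135
merge 49/270 + 32/135 → 113/270
merge 23/90 + 44/135 → 157/270
merge 113/270 + 157/270 → 1
L = 49/270 + 32/135 + 23/90 + 44/135 + 113/270 + 157/270 + 1 = 3 bits/symbol.

3 bits/symbol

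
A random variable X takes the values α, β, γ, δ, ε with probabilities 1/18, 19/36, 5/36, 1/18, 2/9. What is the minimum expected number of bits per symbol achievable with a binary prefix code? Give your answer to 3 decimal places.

Repeatedly combine the two least-probable nodes; the expected code length is the sum of the merged weights.
merge 1/18 + 1/18 → 1/9
merge 1/9 + 5/36 → 1/4
merge 2/9 + 1/4 → 17/36
merge 17/36 + 19/36 → 1
L = 1/9 + 1/4 + 17/36 + 1 = 11/6 ≈ 1.833 bits/symbol.

1.833 bits/symbol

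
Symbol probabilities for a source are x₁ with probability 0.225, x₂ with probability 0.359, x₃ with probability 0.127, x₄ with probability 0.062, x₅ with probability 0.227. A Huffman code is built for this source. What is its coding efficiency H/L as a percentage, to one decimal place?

97.2%

Entropy H = −Σ p log₂ p ≈ 2.1272 bits.
Huffman merges: 31/500+127/1000→189/1000; 189/1000+9/40→207/500; 227/1000+359/1000→293/500; 207/500+293/500→1. L = 2189/1000 ≈ 2.1890.
Efficiency = H/L = 2.1272/2.1890 = 97.2%.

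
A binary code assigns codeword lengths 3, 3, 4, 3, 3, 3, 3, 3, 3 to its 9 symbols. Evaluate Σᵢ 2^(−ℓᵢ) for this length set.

With common denominator 2^4 = 16: Σ 2^(−ℓᵢ) = 2/16 + 2/16 + 1/16 + 2/16 + 2/16 + 2/16 + 2/16 + 2/16 + 2/16 = 17/16 = 1.0625.

1.0625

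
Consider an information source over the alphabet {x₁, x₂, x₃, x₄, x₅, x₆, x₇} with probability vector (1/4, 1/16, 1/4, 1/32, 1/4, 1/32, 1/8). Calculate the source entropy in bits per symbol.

2.4375 bits

Each probability is a power of 1/2, so log₂(1/p) is an integer.
H = Σ p·log₂(1/p) = 1/4·2 + 1/16·4 + 1/4·2 + 1/32·5 + 1/4·2 + 1/32·5 + 1/8·3 = 2.4375 bits.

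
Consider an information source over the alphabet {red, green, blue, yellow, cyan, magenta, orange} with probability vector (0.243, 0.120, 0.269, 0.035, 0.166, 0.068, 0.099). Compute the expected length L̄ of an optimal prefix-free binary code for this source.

Repeatedly combine the two least-probable nodes; the expected code length is the sum of the merged weights.
merge 7/200 + 17/250 → 103/1000
merge 99/1000 + 103/1000 → 101/500
merge 3/25 + 83/500 → 143/500
merge 101/500 + 243/1000 → 89/200
merge 269/1000 + 143/500 → 111/200
merge 89/200 + 111/200 → 1
L = 103/1000 + 101/500 + 143/500 + 89/200 + 111/200 + 1 = 2591/1000 = 2.591 bits/symbol.

2.591 bits/symbol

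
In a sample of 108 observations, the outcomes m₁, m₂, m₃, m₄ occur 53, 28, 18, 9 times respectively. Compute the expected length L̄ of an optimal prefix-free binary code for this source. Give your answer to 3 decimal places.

Probabilities are the counts divided by 108.
Repeatedly combine the two least-probable nodes; the expected code length is the sum of the merged weights.
merge 1/12 + 1/6 → 1/4
merge 1/4 + 7/27 → 55/108
merge 53/108 + 55/108 → 1
L = 1/4 + 55/108 + 1 = 95/54 ≈ 1.759 bits/symbol.

1.759 bits/symbol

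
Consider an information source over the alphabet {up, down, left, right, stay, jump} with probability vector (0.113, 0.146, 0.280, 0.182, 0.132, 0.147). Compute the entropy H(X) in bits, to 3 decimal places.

2.515 bits

H = −Σ pᵢ log₂ pᵢ.
−0.113·log₂(0.113) = 0.3555
−0.146·log₂(0.146) = 0.4053
−0.280·log₂(0.280) = 0.5142
−0.182·log₂(0.182) = 0.4474
−0.132·log₂(0.132) = 0.3856
−0.147·log₂(0.147) = 0.4066
Sum ≈ 2.5146 → 2.515 bits.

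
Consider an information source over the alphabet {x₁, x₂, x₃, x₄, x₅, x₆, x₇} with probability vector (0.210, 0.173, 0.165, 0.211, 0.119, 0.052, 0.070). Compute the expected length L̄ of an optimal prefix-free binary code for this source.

Repeatedly combine the two least-probable nodes; the expected code length is the sum of the merged weights.
merge 13/250 + 7/100 → 61/500
merge 119/1000 + 61/500 → 241/1000
merge 33/200 + 173/1000 → 169/500
merge 21/100 + 211/1000 → 421/1000
merge 241/1000 + 169/500 → 579/1000
merge 421/1000 + 579/1000 → 1
L = 61/500 + 241/1000 + 169/500 + 421/1000 + 579/1000 + 1 = 2701/1000 = 2.701 bits/symbol.

2.701 bits/symbol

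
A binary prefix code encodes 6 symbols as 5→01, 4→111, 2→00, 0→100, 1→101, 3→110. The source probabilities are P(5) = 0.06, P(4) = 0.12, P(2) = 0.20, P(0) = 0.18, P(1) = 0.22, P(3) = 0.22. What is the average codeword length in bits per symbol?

L̄ = Σ pᵢ·ℓᵢ = 0.06·2 + 0.12·3 + 0.20·2 + 0.18·3 + 0.22·3 + 0.22·3 = 2.74 bits/symbol.

2.74 bits/symbol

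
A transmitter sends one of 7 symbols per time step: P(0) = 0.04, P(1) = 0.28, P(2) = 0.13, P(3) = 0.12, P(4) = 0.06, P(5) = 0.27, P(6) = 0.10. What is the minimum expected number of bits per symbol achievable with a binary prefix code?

Repeatedly combine the two least-probable nodes; the expected code length is the sum of the merged weights.
merge 1/25 + 3/50 → 1/10
merge 1/10 + 1/10 → 1/5
merge 3/25 + 13/100 → 1/4
merge 1/5 + 1/4 → 9/20
merge 27/100 + 7/25 → 11/20
merge 9/20 + 11/20 → 1
L = 1/10 + 1/5 + 1/4 + 9/20 + 11/20 + 1 = 51/20 = 2.55 bits/symbol.

2.55 bits/symbol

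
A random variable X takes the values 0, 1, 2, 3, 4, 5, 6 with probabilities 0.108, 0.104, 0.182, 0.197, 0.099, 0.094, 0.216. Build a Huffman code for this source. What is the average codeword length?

Repeatedly combine the two least-probable nodes; the expected code length is the sum of the merged weights.
merge 47/500 + 99/1000 → 193/1000
merge 13/125 + 27/250 → 53/250
merge 91/500 + 193/1000 → 3/8
merge 197/1000 + 53/250 → 409/1000
merge 27/125 + 3/8 → 591/1000
merge 409/1000 + 591/1000 → 1
L = 193/1000 + 53/250 + 3/8 + 409/1000 + 591/1000 + 1 = 139/50 = 2.78 bits/symbol.

2.78 bits/symbol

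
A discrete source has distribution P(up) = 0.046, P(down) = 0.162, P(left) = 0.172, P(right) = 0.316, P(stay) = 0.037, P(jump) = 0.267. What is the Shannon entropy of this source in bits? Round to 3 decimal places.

H = −Σ pᵢ log₂ pᵢ.
−0.046·log₂(0.046) = 0.2043
−0.162·log₂(0.162) = 0.4254
−0.172·log₂(0.172) = 0.4368
−0.316·log₂(0.316) = 0.5252
−0.037·log₂(0.037) = 0.1760
−0.267·log₂(0.267) = 0.5087
Sum ≈ 2.2764 → 2.276 bits.

2.276 bits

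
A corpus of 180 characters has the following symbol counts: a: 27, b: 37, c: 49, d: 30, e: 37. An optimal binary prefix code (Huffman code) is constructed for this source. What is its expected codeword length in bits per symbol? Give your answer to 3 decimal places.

2.317 bits/symbol

Probabilities are the counts divided by 180.
Repeatedly combine the two least-probable nodes; the expected code length is the sum of the merged weights.
merge 3/20 + 1/6 → 19/60
merge 37/180 + 37/180 → 37/90
merge 49/180 + 19/60 → 53/90
merge 37/90 + 53/90 → 1
L = 19/60 + 37/90 + 53/90 + 1 = 139/60 ≈ 2.317 bits/symbol.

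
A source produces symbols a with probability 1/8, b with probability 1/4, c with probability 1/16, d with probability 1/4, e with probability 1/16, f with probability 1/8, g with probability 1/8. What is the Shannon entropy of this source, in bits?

Each probability is a power of 1/2, so log₂(1/p) is an integer.
H = Σ p·log₂(1/p) = 1/8·3 + 1/4·2 + 1/16·4 + 1/4·2 + 1/16·4 + 1/8·3 + 1/8·3 = 2.625 bits.

2.625 bits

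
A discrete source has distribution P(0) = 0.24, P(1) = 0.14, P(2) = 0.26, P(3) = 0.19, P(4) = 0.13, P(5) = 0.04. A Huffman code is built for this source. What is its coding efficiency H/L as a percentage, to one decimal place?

Entropy H = −Σ p log₂ p ≈ 2.4202 bits.
Huffman merges: 1/25+13/100→17/100; 7/50+17/100→31/100; 19/100+6/25→43/100; 13/50+31/100→57/100; 43/100+57/100→1. L = 62/25 ≈ 2.4800.
Efficiency = H/L = 2.4202/2.4800 = 97.6%.

97.6%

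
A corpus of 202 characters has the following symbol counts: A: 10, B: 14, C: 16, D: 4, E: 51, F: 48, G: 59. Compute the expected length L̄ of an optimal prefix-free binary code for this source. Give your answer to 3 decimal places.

Probabilities are the counts divided by 202.
Repeatedly combine the two least-probable nodes; the expected code length is the sum of the merged weights.
merge 2/101 + 5/101 → 7/101
merge 7/101 + 7/101 → 14/101
merge 8/101 + 14/101 → 22/101
merge 22/101 + 24/101 → 46/101
merge 51/202 + 59/202 → 55/101
merge 46/101 + 55/101 → 1
L = 7/101 + 14/101 + 22/101 + 46/101 + 55/101 + 1 = 245/101 ≈ 2.426 bits/symbol.

2.426 bits/symbol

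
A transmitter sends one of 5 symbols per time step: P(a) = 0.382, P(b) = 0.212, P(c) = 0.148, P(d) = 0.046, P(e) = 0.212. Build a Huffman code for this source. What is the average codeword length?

2.194 bits/symbol

Repeatedly combine the two least-probable nodes; the expected code length is the sum of the merged weights.
merge 23/500 + 37/250 → 97/500
merge 97/500 + 53/250 → 203/500
merge 53/250 + 191/500 → 297/500
merge 203/500 + 297/500 → 1
L = 97/500 + 203/500 + 297/500 + 1 = 1097/500 = 2.194 bits/symbol.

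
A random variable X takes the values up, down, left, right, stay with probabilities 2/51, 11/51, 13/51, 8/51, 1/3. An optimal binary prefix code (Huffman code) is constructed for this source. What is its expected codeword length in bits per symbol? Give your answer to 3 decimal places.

Repeatedly combine the two least-probable nodes; the expected code length is the sum of the merged weights.
merge 2/51 + 8/51 → 10/51
merge 10/51 + 11/51 → 7/17
merge 13/51 + 1/3 → 10/17
merge 7/17 + 10/17 → 1
L = 10/51 + 7/17 + 10/17 + 1 = 112/51 ≈ 2.196 bits/symbol.

2.196 bits/symbol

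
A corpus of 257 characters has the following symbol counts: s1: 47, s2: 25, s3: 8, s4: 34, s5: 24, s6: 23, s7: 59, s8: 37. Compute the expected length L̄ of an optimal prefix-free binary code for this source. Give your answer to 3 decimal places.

Probabilities are the counts divided by 257.
Repeatedly combine the two least-probable nodes; the expected code length is the sum of the merged weights.
merge 8/257 + 23/257 → 31/257
merge 24/257 + 25/257 → 49/257
merge 31/257 + 34/257 → 65/257
merge 37/257 + 47/257 → 84/257
merge 49/257 + 59/257 → 108/257
merge 65/257 + 84/257 → 149/257
merge 108/257 + 149/257 → 1
L = 31/257 + 49/257 + 65/257 + 84/257 + 108/257 + 149/257 + 1 = 743/257 ≈ 2.891 bits/symbol.

2.891 bits/symbol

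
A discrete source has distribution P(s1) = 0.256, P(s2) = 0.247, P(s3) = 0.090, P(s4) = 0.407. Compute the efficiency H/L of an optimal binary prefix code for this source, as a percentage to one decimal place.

Entropy H = −Σ p log₂ p ≈ 1.8420 bits.
Huffman merges: 9/100+247/1000→337/1000; 32/125+337/1000→593/1000; 407/1000+593/1000→1. L = 193/100 ≈ 1.9300.
Efficiency = H/L = 1.8420/1.9300 = 95.4%.

95.4%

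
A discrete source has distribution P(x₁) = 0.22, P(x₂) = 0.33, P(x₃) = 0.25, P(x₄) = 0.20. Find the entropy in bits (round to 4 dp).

1.9728 bits

H = −Σ pᵢ log₂ pᵢ.
−0.22·log₂(0.22) = 0.4806
−0.33·log₂(0.33) = 0.5278
−0.25·log₂(0.25) = 0.5000
−0.20·log₂(0.20) = 0.4644
Sum ≈ 1.9728 → 1.9728 bits.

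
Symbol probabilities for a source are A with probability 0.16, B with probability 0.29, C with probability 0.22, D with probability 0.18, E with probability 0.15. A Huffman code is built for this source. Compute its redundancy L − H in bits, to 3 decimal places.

0.033 bits

Entropy H = −Σ p log₂ p ≈ 2.2773 bits.
Huffman merges: 3/20+4/25→31/100; 9/50+11/50→2/5; 29/100+31/100→3/5; 2/5+3/5→1. L = 231/100 ≈ 2.3100.
L − H = 2.3100 − 2.2773 = 0.033 bits.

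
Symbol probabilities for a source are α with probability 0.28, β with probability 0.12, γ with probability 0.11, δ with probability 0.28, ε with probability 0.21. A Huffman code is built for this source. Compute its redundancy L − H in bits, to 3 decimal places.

Entropy H = −Σ p log₂ p ≈ 2.2186 bits.
Huffman merges: 11/100+3/25→23/100; 21/100+23/100→11/25; 7/25+7/25→14/25; 11/25+14/25→1. L = 223/100 ≈ 2.2300.
L − H = 2.2300 − 2.2186 = 0.011 bits.

0.011 bits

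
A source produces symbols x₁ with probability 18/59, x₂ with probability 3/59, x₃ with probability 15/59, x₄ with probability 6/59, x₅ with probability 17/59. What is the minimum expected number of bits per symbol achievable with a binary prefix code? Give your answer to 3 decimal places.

Repeatedly combine the two least-probable nodes; the expected code length is the sum of the merged weights.
merge 3/59 + 6/59 → 9/59
merge 9/59 + 15/59 → 24/59
merge 17/59 + 18/59 → 35/59
merge 24/59 + 35/59 → 1
L = 9/59 + 24/59 + 35/59 + 1 = 127/59 ≈ 2.153 bits/symbol.

2.153 bits/symbol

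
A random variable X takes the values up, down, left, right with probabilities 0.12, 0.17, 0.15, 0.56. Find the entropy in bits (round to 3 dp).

H = −Σ pᵢ log₂ pᵢ.
−0.12·log₂(0.12) = 0.3671
−0.17·log₂(0.17) = 0.4346
−0.15·log₂(0.15) = 0.4105
−0.56·log₂(0.56) = 0.4684
Sum ≈ 1.6806 → 1.681 bits.

1.681 bits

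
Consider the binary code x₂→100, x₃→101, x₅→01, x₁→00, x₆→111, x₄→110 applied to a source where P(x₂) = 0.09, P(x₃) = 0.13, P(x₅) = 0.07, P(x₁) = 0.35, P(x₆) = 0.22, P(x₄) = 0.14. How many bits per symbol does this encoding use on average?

L̄ = Σ pᵢ·ℓᵢ = 0.09·3 + 0.13·3 + 0.07·2 + 0.35·2 + 0.22·3 + 0.14·3 = 2.58 bits/symbol.

2.58 bits/symbol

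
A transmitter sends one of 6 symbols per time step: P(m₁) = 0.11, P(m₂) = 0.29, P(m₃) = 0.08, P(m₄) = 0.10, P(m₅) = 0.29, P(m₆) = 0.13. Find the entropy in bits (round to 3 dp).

H = −Σ pᵢ log₂ pᵢ.
−0.11·log₂(0.11) = 0.3503
−0.29·log₂(0.29) = 0.5179
−0.08·log₂(0.08) = 0.2915
−0.10·log₂(0.10) = 0.3322
−0.29·log₂(0.29) = 0.5179
−0.13·log₂(0.13) = 0.3826
Sum ≈ 2.3924 → 2.392 bits.

2.392 bits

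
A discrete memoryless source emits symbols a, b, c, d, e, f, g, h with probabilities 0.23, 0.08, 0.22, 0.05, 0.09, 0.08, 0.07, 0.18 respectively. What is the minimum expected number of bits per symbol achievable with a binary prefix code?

Repeatedly combine the two least-probable nodes; the expected code length is the sum of the merged weights.
merge 1/20 + 7/100 → 3/25
merge 2/25 + 2/25 → 4/25
merge 9/100 + 3/25 → 21/100
merge 4/25 + 9/50 → 17/50
merge 21/100 + 11/50 → 43/100
merge 23/100 + 17/50 → 57/100
merge 43/100 + 57/100 → 1
L = 3/25 + 4/25 + 21/100 + 17/50 + 43/100 + 57/100 + 1 = 283/100 = 2.83 bits/symbol.

2.83 bits/symbol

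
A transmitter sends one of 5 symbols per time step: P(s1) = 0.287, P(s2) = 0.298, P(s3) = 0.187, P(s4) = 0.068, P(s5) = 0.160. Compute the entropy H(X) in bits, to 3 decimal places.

2.176 bits

H = −Σ pᵢ log₂ pᵢ.
−0.287·log₂(0.287) = 0.5169
−0.298·log₂(0.298) = 0.5205
−0.187·log₂(0.187) = 0.4523
−0.068·log₂(0.068) = 0.2637
−0.160·log₂(0.160) = 0.4230
Sum ≈ 2.1764 → 2.176 bits.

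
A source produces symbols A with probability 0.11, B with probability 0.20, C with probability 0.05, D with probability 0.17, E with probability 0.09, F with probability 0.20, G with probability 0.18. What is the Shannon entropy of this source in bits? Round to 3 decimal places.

H = −Σ pᵢ log₂ pᵢ.
−0.11·log₂(0.11) = 0.3503
−0.20·log₂(0.20) = 0.4644
−0.05·log₂(0.05) = 0.2161
−0.17·log₂(0.17) = 0.4346
−0.09·log₂(0.09) = 0.3127
−0.20·log₂(0.20) = 0.4644
−0.18·log₂(0.18) = 0.4453
Sum ≈ 2.6877 → 2.688 bits.

2.688 bits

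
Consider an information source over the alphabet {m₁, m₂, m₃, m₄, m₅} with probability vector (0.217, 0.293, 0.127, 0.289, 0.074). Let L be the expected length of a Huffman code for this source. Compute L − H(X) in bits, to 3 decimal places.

Entropy H = −Σ p log₂ p ≈ 2.1708 bits.
Huffman merges: 37/500+127/1000→201/1000; 201/1000+217/1000→209/500; 289/1000+293/1000→291/500; 209/500+291/500→1. L = 2201/1000 ≈ 2.2010.
L − H = 2.2010 − 2.1708 = 0.030 bits.

0.030 bits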